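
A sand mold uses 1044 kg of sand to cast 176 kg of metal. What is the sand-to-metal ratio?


Formula: Sand-to-Metal Ratio = W_sand / W_metal
Ratio = 1044 kg / 176 kg = 5.9318

Final answer: 5.9318


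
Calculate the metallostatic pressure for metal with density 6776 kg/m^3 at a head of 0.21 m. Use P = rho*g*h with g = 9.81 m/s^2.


Formula: P = rho * g * h
rho * g = 6776 * 9.81 = 66472.56 N/m^3
P = 66472.56 * 0.21 = 13959.2376 Pa

Answer: 13959.2376 Pa


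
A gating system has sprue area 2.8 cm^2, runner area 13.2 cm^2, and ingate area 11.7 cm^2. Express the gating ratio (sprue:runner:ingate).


Sprue:Runner:Ingate = 1 : 13.2/2.8 : 11.7/2.8 = 1:4.71:4.18

1:4.71:4.18


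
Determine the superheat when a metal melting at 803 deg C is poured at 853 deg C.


Formula: Superheat = T_pour - T_melt
Superheat = 853 - 803 = 50 deg C

Final answer: 50 deg C


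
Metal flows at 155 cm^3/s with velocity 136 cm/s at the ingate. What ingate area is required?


Formula: A_ingate = Q / v  (continuity equation)
A = 155 cm^3/s / 136 cm/s = 1.1397 cm^2

1.1397 cm^2


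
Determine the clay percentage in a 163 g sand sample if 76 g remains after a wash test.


Formula: Clay% = (W_total - W_washed) / W_total * 100
Clay mass = 163 - 76 = 87 g
Clay% = 87 / 163 * 100 = 53.3742%

53.3742%


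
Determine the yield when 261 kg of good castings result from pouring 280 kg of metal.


Formula: Casting Yield = (W_good / W_total) * 100
Yield = (261 kg / 280 kg) * 100 = 93.2143%


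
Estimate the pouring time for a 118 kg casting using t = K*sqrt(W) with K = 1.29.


Formula: t = K * sqrt(W)
sqrt(W) = sqrt(118) = 10.86278
t = 1.29 * 10.86278 = 14.0130 s

14.0130 s


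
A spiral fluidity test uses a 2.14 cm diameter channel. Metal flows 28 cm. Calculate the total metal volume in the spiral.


Formula: V = pi * (d/2)^2 * L  (cylinder volume)
Radius = 2.14/2 = 1.07 cm
V = pi * 1.07^2 * 28 = 100.7107 cm^3


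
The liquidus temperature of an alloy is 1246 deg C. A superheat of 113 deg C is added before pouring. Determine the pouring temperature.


Formula: T_pour = T_melt + Superheat
T_pour = 1246 + 113 = 1359 deg C

Final answer: 1359 deg C


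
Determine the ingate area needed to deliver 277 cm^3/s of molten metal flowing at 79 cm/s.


Formula: A_ingate = Q / v  (continuity equation)
A = 277 cm^3/s / 79 cm/s = 3.5063 cm^2

Final answer: 3.5063 cm^2


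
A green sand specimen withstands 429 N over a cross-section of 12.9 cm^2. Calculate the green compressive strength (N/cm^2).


Formula: Compressive Strength = Force / Area
Strength = 429 N / 12.9 cm^2 = 33.2558 N/cm^2


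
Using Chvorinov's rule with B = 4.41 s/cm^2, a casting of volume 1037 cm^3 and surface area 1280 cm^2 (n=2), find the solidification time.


Formula: t_s = B * (V/A)^n  (Chvorinov's rule, n=2)
Modulus M = V/A = 1037/1280 = 0.810156 cm
M^2 = 0.810156^2 = 0.656353 cm^2
t_s = 4.41 * 0.656353 = 2.8945 s


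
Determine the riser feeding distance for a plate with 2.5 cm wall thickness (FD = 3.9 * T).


Formula: FD = 3.9 * T  (riser feeding-distance rule)
FD = 3.9 * 2.5 cm = 9.7500 cm


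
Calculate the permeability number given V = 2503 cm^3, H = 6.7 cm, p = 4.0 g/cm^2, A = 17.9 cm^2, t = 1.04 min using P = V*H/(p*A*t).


Formula: Permeability Number P = (V * H) / (p * A * t)
Numerator: V * H = 2503 * 6.7 = 16770.1
Denominator: p * A * t = 4.0 * 17.9 * 1.04 = 74.464
P = 16770.1 / 74.464 = 225.2108


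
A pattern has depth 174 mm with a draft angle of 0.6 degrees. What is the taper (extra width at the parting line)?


Formula: taper = depth * tan(draft_angle)
tan(0.6 deg) = 0.0104724
taper = 174 mm * 0.0104724 = 1.8222 mm

Answer: 1.8222 mm


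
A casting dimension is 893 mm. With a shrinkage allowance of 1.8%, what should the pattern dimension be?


Formula: L_pattern = L_casting * (1 + shrinkage_rate/100)
Shrinkage factor = 1 + 1.8/100 = 1.018
L_pattern = 893 mm * 1.018 = 909.0740 mm


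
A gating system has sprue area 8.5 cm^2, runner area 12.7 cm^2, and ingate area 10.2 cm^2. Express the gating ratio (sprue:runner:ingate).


Sprue:Runner:Ingate = 1 : 12.7/8.5 : 10.2/8.5 = 1:1.49:1.20

Answer: 1:1.49:1.20


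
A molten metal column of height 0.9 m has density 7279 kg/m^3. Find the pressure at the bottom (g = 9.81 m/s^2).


Formula: P = rho * g * h
rho * g = 7279 * 9.81 = 71406.99 N/m^3
P = 71406.99 * 0.9 = 64266.2910 Pa

64266.2910 Pa


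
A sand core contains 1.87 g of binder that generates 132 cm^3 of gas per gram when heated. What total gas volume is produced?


Formula: V_gas = W_binder * gas_evolution_rate
V = 1.87 g * 132 cm^3/g = 246.8400 cm^3

246.8400 cm^3


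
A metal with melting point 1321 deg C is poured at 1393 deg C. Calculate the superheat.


Formula: Superheat = T_pour - T_melt
Superheat = 1393 - 1321 = 72 deg C

72 deg C


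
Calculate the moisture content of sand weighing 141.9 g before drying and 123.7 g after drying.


Formula: MC = (W_wet - W_dry) / W_wet * 100
Water mass = 141.9 - 123.7 = 18.2 g
MC = 18.2 / 141.9 * 100 = 12.8259%


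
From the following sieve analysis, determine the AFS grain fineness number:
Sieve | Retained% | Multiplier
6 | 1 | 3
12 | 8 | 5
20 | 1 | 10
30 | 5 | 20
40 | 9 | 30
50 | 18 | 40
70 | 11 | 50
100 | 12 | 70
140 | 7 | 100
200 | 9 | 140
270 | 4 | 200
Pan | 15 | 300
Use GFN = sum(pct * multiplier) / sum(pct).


Formula: GFN = sum(pct * multiplier) / sum(pct)
sum(pct * multiplier) = 9793
sum(pct) = 100
GFN = 9793 / 100 = 97.93

Final answer: 97.93


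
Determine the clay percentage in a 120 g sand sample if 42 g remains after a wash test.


Formula: Clay% = (W_total - W_washed) / W_total * 100
Clay mass = 120 - 42 = 78 g
Clay% = 78 / 120 * 100 = 65.0000%

Answer: 65.0000%


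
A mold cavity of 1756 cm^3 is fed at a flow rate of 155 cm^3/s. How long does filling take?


Formula: t_fill = V_mold / Q_flow
t = 1756 cm^3 / 155 cm^3/s = 11.3290 s

Final answer: 11.3290 s


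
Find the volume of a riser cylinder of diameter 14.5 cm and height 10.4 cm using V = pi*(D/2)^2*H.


Formula: V = pi * (D/2)^2 * H  (cylinder volume)
Radius = D/2 = 14.5/2 = 7.25 cm
V = pi * 7.25^2 * 10.4 = 1717.3516 cm^3


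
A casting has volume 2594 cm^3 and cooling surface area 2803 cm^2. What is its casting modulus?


Formula: Casting Modulus M = V / A
M = 2594 cm^3 / 2803 cm^2 = 0.9254 cm

Answer: 0.9254 cm


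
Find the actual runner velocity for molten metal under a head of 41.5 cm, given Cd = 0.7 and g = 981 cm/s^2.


Formula: v = Cd * sqrt(2 * g * h)  (Torricelli with discharge coefficient)
2*g*h = 2 * 981 * 41.5 = 81423.0 cm^2/s^2
sqrt(81423.0) = 285.34716 cm/s
v = 0.7 * 285.34716 = 199.7430 cm/s

199.7430 cm/s


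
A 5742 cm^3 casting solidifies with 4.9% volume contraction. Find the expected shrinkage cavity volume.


Formula: V_shrink = V_casting * shrinkage_pct / 100
V_shrink = 5742 cm^3 * 4.9 / 100 = 281.3580 cm^3

Final answer: 281.3580 cm^3


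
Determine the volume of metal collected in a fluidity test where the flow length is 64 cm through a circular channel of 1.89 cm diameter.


Formula: V = pi * (d/2)^2 * L  (cylinder volume)
Radius = 1.89/2 = 0.945 cm
V = pi * 0.945^2 * 64 = 179.5533 cm^3

Answer: 179.5533 cm^3


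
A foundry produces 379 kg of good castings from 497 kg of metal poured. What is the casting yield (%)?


Formula: Casting Yield = (W_good / W_total) * 100
Yield = (379 kg / 497 kg) * 100 = 76.2575%


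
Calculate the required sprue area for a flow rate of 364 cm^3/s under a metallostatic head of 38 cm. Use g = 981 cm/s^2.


Formula: v = sqrt(2*g*h), A = Q/v
Velocity: v = sqrt(2 * 981 * 38) = sqrt(74556) = 273.0494 cm/s
Sprue area: A = Q / v = 364 / 273.0494 = 1.3331 cm^2

1.3331 cm^2


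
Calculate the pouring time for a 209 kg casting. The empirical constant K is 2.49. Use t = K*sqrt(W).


Formula: t = K * sqrt(W)
sqrt(W) = sqrt(209) = 14.45683
t = 2.49 * 14.45683 = 35.9975 s

35.9975 s


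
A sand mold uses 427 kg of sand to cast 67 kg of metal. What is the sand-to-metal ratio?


Formula: Sand-to-Metal Ratio = W_sand / W_metal
Ratio = 427 kg / 67 kg = 6.3731

Answer: 6.3731


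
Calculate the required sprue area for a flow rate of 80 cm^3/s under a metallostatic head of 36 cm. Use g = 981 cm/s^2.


Formula: v = sqrt(2*g*h), A = Q/v
Velocity: v = sqrt(2 * 981 * 36) = sqrt(70632) = 265.7668 cm/s
Sprue area: A = Q / v = 80 / 265.7668 = 0.3010 cm^2

Answer: 0.3010 cm^2


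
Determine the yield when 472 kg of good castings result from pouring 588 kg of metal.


Formula: Casting Yield = (W_good / W_total) * 100
Yield = (472 kg / 588 kg) * 100 = 80.2721%

80.2721%


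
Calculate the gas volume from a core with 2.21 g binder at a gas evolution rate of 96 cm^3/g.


Formula: V_gas = W_binder * gas_evolution_rate
V = 2.21 g * 96 cm^3/g = 212.1600 cm^3

Final answer: 212.1600 cm^3


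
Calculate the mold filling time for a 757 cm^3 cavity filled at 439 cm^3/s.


Formula: t_fill = V_mold / Q_flow
t = 757 cm^3 / 439 cm^3/s = 1.7244 s

Final answer: 1.7244 s


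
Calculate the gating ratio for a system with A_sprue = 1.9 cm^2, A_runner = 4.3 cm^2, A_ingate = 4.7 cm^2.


Sprue:Runner:Ingate = 1 : 4.3/1.9 : 4.7/1.9 = 1:2.26:2.47

Answer: 1:2.26:2.47


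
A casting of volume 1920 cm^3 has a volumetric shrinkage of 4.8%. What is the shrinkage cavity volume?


Formula: V_shrink = V_casting * shrinkage_pct / 100
V_shrink = 1920 cm^3 * 4.8 / 100 = 92.1600 cm^3


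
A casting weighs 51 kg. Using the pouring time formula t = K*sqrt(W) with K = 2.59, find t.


Formula: t = K * sqrt(W)
sqrt(W) = sqrt(51) = 7.14143
t = 2.59 * 7.14143 = 18.4963 s

Answer: 18.4963 s


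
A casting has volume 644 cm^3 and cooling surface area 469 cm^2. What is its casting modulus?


Formula: Casting Modulus M = V / A
M = 644 cm^3 / 469 cm^2 = 1.3731 cm

1.3731 cm


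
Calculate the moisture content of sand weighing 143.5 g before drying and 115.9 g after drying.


Formula: MC = (W_wet - W_dry) / W_wet * 100
Water mass = 143.5 - 115.9 = 27.6 g
MC = 27.6 / 143.5 * 100 = 19.2334%

Final answer: 19.2334%


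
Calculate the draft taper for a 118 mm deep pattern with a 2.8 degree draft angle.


Formula: taper = depth * tan(draft_angle)
tan(2.8 deg) = 0.0489082
taper = 118 mm * 0.0489082 = 5.7712 mm

5.7712 mm


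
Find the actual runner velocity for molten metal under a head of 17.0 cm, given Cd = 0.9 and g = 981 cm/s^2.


Formula: v = Cd * sqrt(2 * g * h)  (Torricelli with discharge coefficient)
2*g*h = 2 * 981 * 17.0 = 33354.0 cm^2/s^2
sqrt(33354.0) = 182.63078 cm/s
v = 0.9 * 182.63078 = 164.3677 cm/s


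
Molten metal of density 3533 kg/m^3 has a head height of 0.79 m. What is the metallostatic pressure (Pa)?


Formula: P = rho * g * h
rho * g = 3533 * 9.81 = 34658.73 N/m^3
P = 34658.73 * 0.79 = 27380.3967 Pa

Answer: 27380.3967 Pa


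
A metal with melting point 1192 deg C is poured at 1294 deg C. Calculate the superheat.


Formula: Superheat = T_pour - T_melt
Superheat = 1294 - 1192 = 102 deg C

Answer: 102 deg C


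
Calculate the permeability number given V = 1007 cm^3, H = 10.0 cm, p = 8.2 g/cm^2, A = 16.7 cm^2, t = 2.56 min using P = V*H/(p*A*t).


Formula: Permeability Number P = (V * H) / (p * A * t)
Numerator: V * H = 1007 * 10.0 = 10070.0
Denominator: p * A * t = 8.2 * 16.7 * 2.56 = 350.5664
P = 10070.0 / 350.5664 = 28.7249

Final answer: 28.7249


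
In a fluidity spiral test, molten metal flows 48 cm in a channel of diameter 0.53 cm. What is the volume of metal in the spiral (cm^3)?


Formula: V = pi * (d/2)^2 * L  (cylinder volume)
Radius = 0.53/2 = 0.265 cm
V = pi * 0.265^2 * 48 = 10.5897 cm^3


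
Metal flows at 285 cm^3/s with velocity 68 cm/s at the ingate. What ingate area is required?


Formula: A_ingate = Q / v  (continuity equation)
A = 285 cm^3/s / 68 cm/s = 4.1912 cm^2

4.1912 cm^2


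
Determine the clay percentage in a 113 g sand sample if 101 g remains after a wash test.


Formula: Clay% = (W_total - W_washed) / W_total * 100
Clay mass = 113 - 101 = 12 g
Clay% = 12 / 113 * 100 = 10.6195%

Answer: 10.6195%


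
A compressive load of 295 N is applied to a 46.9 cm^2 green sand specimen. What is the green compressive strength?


Formula: Compressive Strength = Force / Area
Strength = 295 N / 46.9 cm^2 = 6.2900 N/cm^2


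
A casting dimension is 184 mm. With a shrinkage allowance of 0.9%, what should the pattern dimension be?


Formula: L_pattern = L_casting * (1 + shrinkage_rate/100)
Shrinkage factor = 1 + 0.9/100 = 1.009
L_pattern = 184 mm * 1.009 = 185.6560 mm


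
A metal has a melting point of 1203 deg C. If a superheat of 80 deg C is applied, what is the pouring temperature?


Formula: T_pour = T_melt + Superheat
T_pour = 1203 + 80 = 1283 deg C


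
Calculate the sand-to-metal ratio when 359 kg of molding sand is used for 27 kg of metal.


Formula: Sand-to-Metal Ratio = W_sand / W_metal
Ratio = 359 kg / 27 kg = 13.2963


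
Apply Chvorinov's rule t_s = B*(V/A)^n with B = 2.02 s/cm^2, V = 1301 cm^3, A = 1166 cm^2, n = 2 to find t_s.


Formula: t_s = B * (V/A)^n  (Chvorinov's rule, n=2)
Modulus M = V/A = 1301/1166 = 1.115780 cm
M^2 = 1.115780^2 = 1.244965 cm^2
t_s = 2.02 * 1.244965 = 2.5148 s


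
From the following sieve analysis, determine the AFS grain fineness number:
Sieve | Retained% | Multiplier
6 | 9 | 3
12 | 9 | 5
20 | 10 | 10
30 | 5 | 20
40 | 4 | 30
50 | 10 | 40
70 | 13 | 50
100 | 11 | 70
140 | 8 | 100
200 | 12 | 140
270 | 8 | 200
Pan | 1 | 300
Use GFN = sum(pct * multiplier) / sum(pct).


Formula: GFN = sum(pct * multiplier) / sum(pct)
sum(pct * multiplier) = 6592
sum(pct) = 100
GFN = 6592 / 100 = 65.92

Final answer: 65.92


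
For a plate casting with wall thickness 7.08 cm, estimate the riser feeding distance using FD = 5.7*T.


Formula: FD = 5.7 * T  (riser feeding-distance rule)
FD = 5.7 * 7.08 cm = 40.3560 cm

Answer: 40.3560 cm


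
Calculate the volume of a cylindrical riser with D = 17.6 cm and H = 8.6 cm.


Formula: V = pi * (D/2)^2 * H  (cylinder volume)
Radius = D/2 = 17.6/2 = 8.8 cm
V = pi * 8.8^2 * 8.6 = 2092.2504 cm^3

Answer: 2092.2504 cm^3


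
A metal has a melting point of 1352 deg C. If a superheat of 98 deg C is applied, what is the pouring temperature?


Formula: T_pour = T_melt + Superheat
T_pour = 1352 + 98 = 1450 deg C

Answer: 1450 deg C


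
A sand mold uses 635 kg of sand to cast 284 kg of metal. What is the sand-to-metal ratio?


Formula: Sand-to-Metal Ratio = W_sand / W_metal
Ratio = 635 kg / 284 kg = 2.2359

2.2359


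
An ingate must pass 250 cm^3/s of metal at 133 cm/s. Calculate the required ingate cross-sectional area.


Formula: A_ingate = Q / v  (continuity equation)
A = 250 cm^3/s / 133 cm/s = 1.8797 cm^2

Final answer: 1.8797 cm^2


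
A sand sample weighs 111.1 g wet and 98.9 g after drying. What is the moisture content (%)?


Formula: MC = (W_wet - W_dry) / W_wet * 100
Water mass = 111.1 - 98.9 = 12.2 g
MC = 12.2 / 111.1 * 100 = 10.9811%

Final answer: 10.9811%


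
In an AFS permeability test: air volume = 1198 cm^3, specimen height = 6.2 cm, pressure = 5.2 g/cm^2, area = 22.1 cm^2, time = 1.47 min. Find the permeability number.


Formula: Permeability Number P = (V * H) / (p * A * t)
Numerator: V * H = 1198 * 6.2 = 7427.6
Denominator: p * A * t = 5.2 * 22.1 * 1.47 = 168.9324
P = 7427.6 / 168.9324 = 43.9679

Answer: 43.9679


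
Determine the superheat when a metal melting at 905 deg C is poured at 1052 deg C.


Formula: Superheat = T_pour - T_melt
Superheat = 1052 - 905 = 147 deg C

Answer: 147 deg C


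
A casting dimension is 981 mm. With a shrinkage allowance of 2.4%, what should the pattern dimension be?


Formula: L_pattern = L_casting * (1 + shrinkage_rate/100)
Shrinkage factor = 1 + 2.4/100 = 1.024
L_pattern = 981 mm * 1.024 = 1004.5440 mm

1004.5440 mm


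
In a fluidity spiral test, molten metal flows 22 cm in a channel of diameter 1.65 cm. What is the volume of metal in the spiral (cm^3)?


Formula: V = pi * (d/2)^2 * L  (cylinder volume)
Radius = 1.65/2 = 0.825 cm
V = pi * 0.825^2 * 22 = 47.0414 cm^3

Final answer: 47.0414 cm^3


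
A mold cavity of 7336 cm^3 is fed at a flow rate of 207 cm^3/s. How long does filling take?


Formula: t_fill = V_mold / Q_flow
t = 7336 cm^3 / 207 cm^3/s = 35.4396 s

Final answer: 35.4396 s


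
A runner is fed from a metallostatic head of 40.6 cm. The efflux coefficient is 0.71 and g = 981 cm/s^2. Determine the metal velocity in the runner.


Formula: v = Cd * sqrt(2 * g * h)  (Torricelli with discharge coefficient)
2*g*h = 2 * 981 * 40.6 = 79657.2 cm^2/s^2
sqrt(79657.2) = 282.23607 cm/s
v = 0.71 * 282.23607 = 200.3876 cm/s


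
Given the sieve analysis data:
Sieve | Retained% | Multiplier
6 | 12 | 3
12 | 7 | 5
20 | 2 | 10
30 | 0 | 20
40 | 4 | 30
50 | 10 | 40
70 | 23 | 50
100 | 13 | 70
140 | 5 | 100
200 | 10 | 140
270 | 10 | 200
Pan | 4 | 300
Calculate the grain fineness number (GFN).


Formula: GFN = sum(pct * multiplier) / sum(pct)
sum(pct * multiplier) = 7771
sum(pct) = 100
GFN = 7771 / 100 = 77.71

Final answer: 77.71


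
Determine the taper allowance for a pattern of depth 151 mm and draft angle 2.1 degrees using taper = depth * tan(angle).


Formula: taper = depth * tan(draft_angle)
tan(2.1 deg) = 0.0366683
taper = 151 mm * 0.0366683 = 5.5369 mm

5.5369 mm


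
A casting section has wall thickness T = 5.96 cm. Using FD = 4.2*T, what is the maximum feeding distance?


Formula: FD = 4.2 * T  (riser feeding-distance rule)
FD = 4.2 * 5.96 cm = 25.0320 cm

Final answer: 25.0320 cm


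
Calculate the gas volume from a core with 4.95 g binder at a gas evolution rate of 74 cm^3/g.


Formula: V_gas = W_binder * gas_evolution_rate
V = 4.95 g * 74 cm^3/g = 366.3000 cm^3

Final answer: 366.3000 cm^3


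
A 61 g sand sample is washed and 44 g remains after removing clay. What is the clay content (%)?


Formula: Clay% = (W_total - W_washed) / W_total * 100
Clay mass = 61 - 44 = 17 g
Clay% = 17 / 61 * 100 = 27.8689%

27.8689%


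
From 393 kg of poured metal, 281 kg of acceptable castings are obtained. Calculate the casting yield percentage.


Formula: Casting Yield = (W_good / W_total) * 100
Yield = (281 kg / 393 kg) * 100 = 71.5013%

71.5013%


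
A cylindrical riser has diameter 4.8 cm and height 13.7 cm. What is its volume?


Formula: V = pi * (D/2)^2 * H  (cylinder volume)
Radius = D/2 = 4.8/2 = 2.4 cm
V = pi * 2.4^2 * 13.7 = 247.9094 cm^3

Final answer: 247.9094 cm^3


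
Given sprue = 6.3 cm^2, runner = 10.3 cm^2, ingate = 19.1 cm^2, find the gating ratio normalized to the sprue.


Sprue:Runner:Ingate = 1 : 10.3/6.3 : 19.1/6.3 = 1:1.63:3.03

Final answer: 1:1.63:3.03


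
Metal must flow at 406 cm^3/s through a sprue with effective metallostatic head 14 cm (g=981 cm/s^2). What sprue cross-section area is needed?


Formula: v = sqrt(2*g*h), A = Q/v
Velocity: v = sqrt(2 * 981 * 14) = sqrt(27468) = 165.7347 cm/s
Sprue area: A = Q / v = 406 / 165.7347 = 2.4497 cm^2

Answer: 2.4497 cm^2


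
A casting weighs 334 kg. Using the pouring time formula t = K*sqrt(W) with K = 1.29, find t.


Formula: t = K * sqrt(W)
sqrt(W) = sqrt(334) = 18.27567
t = 1.29 * 18.27567 = 23.5756 s

23.5756 s


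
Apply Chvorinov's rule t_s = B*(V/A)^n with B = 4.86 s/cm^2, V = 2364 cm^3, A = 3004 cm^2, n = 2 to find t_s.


Formula: t_s = B * (V/A)^n  (Chvorinov's rule, n=2)
Modulus M = V/A = 2364/3004 = 0.786951 cm
M^2 = 0.786951^2 = 0.619292 cm^2
t_s = 4.86 * 0.619292 = 3.0098 s

3.0098 s


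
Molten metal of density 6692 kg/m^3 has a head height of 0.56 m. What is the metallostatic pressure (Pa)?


Formula: P = rho * g * h
rho * g = 6692 * 9.81 = 65648.52 N/m^3
P = 65648.52 * 0.56 = 36763.1712 Pa

36763.1712 Pa


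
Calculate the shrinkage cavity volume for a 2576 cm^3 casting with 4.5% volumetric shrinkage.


Formula: V_shrink = V_casting * shrinkage_pct / 100
V_shrink = 2576 cm^3 * 4.5 / 100 = 115.9200 cm^3

115.9200 cm^3


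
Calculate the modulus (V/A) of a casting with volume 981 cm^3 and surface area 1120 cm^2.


Formula: Casting Modulus M = V / A
M = 981 cm^3 / 1120 cm^2 = 0.8759 cm

0.8759 cm


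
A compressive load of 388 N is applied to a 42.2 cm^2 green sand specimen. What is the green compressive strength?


Formula: Compressive Strength = Force / Area
Strength = 388 N / 42.2 cm^2 = 9.1943 N/cm^2


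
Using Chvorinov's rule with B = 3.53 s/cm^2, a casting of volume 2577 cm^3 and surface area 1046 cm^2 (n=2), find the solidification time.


Formula: t_s = B * (V/A)^n  (Chvorinov's rule, n=2)
Modulus M = V/A = 2577/1046 = 2.463671 cm
M^2 = 2.463671^2 = 6.069675 cm^2
t_s = 3.53 * 6.069675 = 21.4260 s

Final answer: 21.4260 s


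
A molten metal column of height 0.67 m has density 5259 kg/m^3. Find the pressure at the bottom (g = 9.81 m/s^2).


Formula: P = rho * g * h
rho * g = 5259 * 9.81 = 51590.79 N/m^3
P = 51590.79 * 0.67 = 34565.8293 Pa

Answer: 34565.8293 Pa


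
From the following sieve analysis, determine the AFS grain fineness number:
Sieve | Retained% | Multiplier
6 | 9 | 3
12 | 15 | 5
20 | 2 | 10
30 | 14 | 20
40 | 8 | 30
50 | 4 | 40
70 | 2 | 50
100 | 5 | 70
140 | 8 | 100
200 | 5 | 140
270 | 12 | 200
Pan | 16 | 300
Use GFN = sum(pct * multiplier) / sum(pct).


Formula: GFN = sum(pct * multiplier) / sum(pct)
sum(pct * multiplier) = 9952
sum(pct) = 100
GFN = 9952 / 100 = 99.52

Answer: 99.52


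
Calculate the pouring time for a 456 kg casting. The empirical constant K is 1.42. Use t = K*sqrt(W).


Formula: t = K * sqrt(W)
sqrt(W) = sqrt(456) = 21.35416
t = 1.42 * 21.35416 = 30.3229 s

Answer: 30.3229 s


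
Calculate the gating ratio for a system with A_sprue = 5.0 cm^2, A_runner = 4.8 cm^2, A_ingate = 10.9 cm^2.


Sprue:Runner:Ingate = 1 : 4.8/5.0 : 10.9/5.0 = 1:0.96:2.18

Final answer: 1:0.96:2.18


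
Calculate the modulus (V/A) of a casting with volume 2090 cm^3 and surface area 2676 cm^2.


Formula: Casting Modulus M = V / A
M = 2090 cm^3 / 2676 cm^2 = 0.7810 cm

Answer: 0.7810 cm


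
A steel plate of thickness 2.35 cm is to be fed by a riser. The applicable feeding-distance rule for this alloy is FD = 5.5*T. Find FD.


Formula: FD = 5.5 * T  (riser feeding-distance rule)
FD = 5.5 * 2.35 cm = 12.9250 cm


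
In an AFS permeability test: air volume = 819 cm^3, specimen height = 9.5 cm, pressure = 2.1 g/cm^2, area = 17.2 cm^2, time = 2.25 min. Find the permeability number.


Formula: Permeability Number P = (V * H) / (p * A * t)
Numerator: V * H = 819 * 9.5 = 7780.5
Denominator: p * A * t = 2.1 * 17.2 * 2.25 = 81.27
P = 7780.5 / 81.27 = 95.7364

95.7364


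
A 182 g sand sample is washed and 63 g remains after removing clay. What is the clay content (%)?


Formula: Clay% = (W_total - W_washed) / W_total * 100
Clay mass = 182 - 63 = 119 g
Clay% = 119 / 182 * 100 = 65.3846%

65.3846%


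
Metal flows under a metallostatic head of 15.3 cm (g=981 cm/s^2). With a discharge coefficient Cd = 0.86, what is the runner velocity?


Formula: v = Cd * sqrt(2 * g * h)  (Torricelli with discharge coefficient)
2*g*h = 2 * 981 * 15.3 = 30018.6 cm^2/s^2
sqrt(30018.6) = 173.25877 cm/s
v = 0.86 * 173.25877 = 149.0025 cm/s

Final answer: 149.0025 cm/s


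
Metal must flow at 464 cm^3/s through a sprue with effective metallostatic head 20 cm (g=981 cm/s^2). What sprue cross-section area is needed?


Formula: v = sqrt(2*g*h), A = Q/v
Velocity: v = sqrt(2 * 981 * 20) = sqrt(39240) = 198.0909 cm/s
Sprue area: A = Q / v = 464 / 198.0909 = 2.3424 cm^2

2.3424 cm^2


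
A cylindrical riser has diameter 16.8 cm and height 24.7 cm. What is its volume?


Formula: V = pi * (D/2)^2 * H  (cylinder volume)
Radius = D/2 = 16.8/2 = 8.4 cm
V = pi * 8.4^2 * 24.7 = 5475.2682 cm^3


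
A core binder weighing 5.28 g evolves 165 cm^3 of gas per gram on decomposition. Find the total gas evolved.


Formula: V_gas = W_binder * gas_evolution_rate
V = 5.28 g * 165 cm^3/g = 871.2000 cm^3

871.2000 cm^3


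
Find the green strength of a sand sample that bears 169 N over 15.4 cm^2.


Formula: Compressive Strength = Force / Area
Strength = 169 N / 15.4 cm^2 = 10.9740 N/cm^2

10.9740 N/cm^2


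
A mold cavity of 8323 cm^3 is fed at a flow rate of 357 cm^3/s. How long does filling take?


Formula: t_fill = V_mold / Q_flow
t = 8323 cm^3 / 357 cm^3/s = 23.3137 s


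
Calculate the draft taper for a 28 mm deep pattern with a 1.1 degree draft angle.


Formula: taper = depth * tan(draft_angle)
tan(1.1 deg) = 0.0192010
taper = 28 mm * 0.0192010 = 0.5376 mm

0.5376 mm


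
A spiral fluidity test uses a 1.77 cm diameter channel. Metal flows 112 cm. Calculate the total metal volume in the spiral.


Formula: V = pi * (d/2)^2 * L  (cylinder volume)
Radius = 1.77/2 = 0.885 cm
V = pi * 0.885^2 * 112 = 275.5843 cm^3

Final answer: 275.5843 cm^3


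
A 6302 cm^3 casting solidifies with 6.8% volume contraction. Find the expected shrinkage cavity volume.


Formula: V_shrink = V_casting * shrinkage_pct / 100
V_shrink = 6302 cm^3 * 6.8 / 100 = 428.5360 cm^3

Final answer: 428.5360 cm^3


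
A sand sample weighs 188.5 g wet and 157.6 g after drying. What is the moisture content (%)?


Formula: MC = (W_wet - W_dry) / W_wet * 100
Water mass = 188.5 - 157.6 = 30.9 g
MC = 30.9 / 188.5 * 100 = 16.3926%


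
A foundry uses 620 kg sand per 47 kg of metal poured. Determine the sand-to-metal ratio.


Formula: Sand-to-Metal Ratio = W_sand / W_metal
Ratio = 620 kg / 47 kg = 13.1915

13.1915


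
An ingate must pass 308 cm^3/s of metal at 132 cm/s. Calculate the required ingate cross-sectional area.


Formula: A_ingate = Q / v  (continuity equation)
A = 308 cm^3/s / 132 cm/s = 2.3333 cm^2


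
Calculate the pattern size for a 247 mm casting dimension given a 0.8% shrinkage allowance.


Formula: L_pattern = L_casting * (1 + shrinkage_rate/100)
Shrinkage factor = 1 + 0.8/100 = 1.008
L_pattern = 247 mm * 1.008 = 248.9760 mm


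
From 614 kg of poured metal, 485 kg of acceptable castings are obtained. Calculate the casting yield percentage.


Formula: Casting Yield = (W_good / W_total) * 100
Yield = (485 kg / 614 kg) * 100 = 78.9902%

78.9902%


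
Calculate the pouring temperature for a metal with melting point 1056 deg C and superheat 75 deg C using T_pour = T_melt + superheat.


Formula: T_pour = T_melt + Superheat
T_pour = 1056 + 75 = 1131 deg C

1131 deg C


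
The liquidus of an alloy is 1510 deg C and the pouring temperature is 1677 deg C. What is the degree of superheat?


Formula: Superheat = T_pour - T_melt
Superheat = 1677 - 1510 = 167 deg C


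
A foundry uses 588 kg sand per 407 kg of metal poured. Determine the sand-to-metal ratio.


Formula: Sand-to-Metal Ratio = W_sand / W_metal
Ratio = 588 kg / 407 kg = 1.4447


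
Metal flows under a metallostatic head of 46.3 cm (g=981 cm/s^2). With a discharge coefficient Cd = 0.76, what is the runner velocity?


Formula: v = Cd * sqrt(2 * g * h)  (Torricelli with discharge coefficient)
2*g*h = 2 * 981 * 46.3 = 90840.6 cm^2/s^2
sqrt(90840.6) = 301.39774 cm/s
v = 0.76 * 301.39774 = 229.0623 cm/s

Answer: 229.0623 cm/s


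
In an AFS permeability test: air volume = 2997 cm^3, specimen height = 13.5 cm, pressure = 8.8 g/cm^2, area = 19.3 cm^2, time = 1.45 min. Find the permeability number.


Formula: Permeability Number P = (V * H) / (p * A * t)
Numerator: V * H = 2997 * 13.5 = 40459.5
Denominator: p * A * t = 8.8 * 19.3 * 1.45 = 246.268
P = 40459.5 / 246.268 = 164.2905


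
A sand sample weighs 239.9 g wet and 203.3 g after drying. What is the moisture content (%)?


Formula: MC = (W_wet - W_dry) / W_wet * 100
Water mass = 239.9 - 203.3 = 36.6 g
MC = 36.6 / 239.9 * 100 = 15.2564%


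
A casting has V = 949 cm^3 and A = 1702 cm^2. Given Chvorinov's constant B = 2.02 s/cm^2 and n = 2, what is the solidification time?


Formula: t_s = B * (V/A)^n  (Chvorinov's rule, n=2)
Modulus M = V/A = 949/1702 = 0.557579 cm
M^2 = 0.557579^2 = 0.310894 cm^2
t_s = 2.02 * 0.310894 = 0.6280 s

Answer: 0.6280 s


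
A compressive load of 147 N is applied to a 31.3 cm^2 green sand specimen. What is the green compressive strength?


Formula: Compressive Strength = Force / Area
Strength = 147 N / 31.3 cm^2 = 4.6965 N/cm^2

Final answer: 4.6965 N/cm^2


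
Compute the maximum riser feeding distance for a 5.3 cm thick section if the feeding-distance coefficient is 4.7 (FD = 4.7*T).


Formula: FD = 4.7 * T  (riser feeding-distance rule)
FD = 4.7 * 5.3 cm = 24.9100 cm

Final answer: 24.9100 cm


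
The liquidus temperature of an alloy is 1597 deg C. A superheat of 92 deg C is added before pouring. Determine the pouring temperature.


Formula: T_pour = T_melt + Superheat
T_pour = 1597 + 92 = 1689 deg C


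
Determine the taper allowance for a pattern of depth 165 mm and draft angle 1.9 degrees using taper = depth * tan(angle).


Formula: taper = depth * tan(draft_angle)
tan(1.9 deg) = 0.0331734
taper = 165 mm * 0.0331734 = 5.4736 mm

Final answer: 5.4736 mm


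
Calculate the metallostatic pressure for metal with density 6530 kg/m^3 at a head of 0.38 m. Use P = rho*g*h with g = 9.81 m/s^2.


Formula: P = rho * g * h
rho * g = 6530 * 9.81 = 64059.3 N/m^3
P = 64059.3 * 0.38 = 24342.5340 Pa

Final answer: 24342.5340 Pa


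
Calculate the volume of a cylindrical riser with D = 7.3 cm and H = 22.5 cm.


Formula: V = pi * (D/2)^2 * H  (cylinder volume)
Radius = D/2 = 7.3/2 = 3.65 cm
V = pi * 3.65^2 * 22.5 = 941.7120 cm^3

Answer: 941.7120 cm^3


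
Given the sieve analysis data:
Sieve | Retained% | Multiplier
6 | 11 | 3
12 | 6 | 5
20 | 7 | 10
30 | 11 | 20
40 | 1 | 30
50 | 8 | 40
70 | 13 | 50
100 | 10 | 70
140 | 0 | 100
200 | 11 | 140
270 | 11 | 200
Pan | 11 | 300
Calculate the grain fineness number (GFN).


Formula: GFN = sum(pct * multiplier) / sum(pct)
sum(pct * multiplier) = 9093
sum(pct) = 100
GFN = 9093 / 100 = 90.93

Final answer: 90.93


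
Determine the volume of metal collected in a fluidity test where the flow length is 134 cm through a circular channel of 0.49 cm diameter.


Formula: V = pi * (d/2)^2 * L  (cylinder volume)
Radius = 0.49/2 = 0.245 cm
V = pi * 0.245^2 * 134 = 25.2689 cm^3

Answer: 25.2689 cm^3


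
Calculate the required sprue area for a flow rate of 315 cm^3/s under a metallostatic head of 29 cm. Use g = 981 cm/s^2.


Formula: v = sqrt(2*g*h), A = Q/v
Velocity: v = sqrt(2 * 981 * 29) = sqrt(56898) = 238.5330 cm/s
Sprue area: A = Q / v = 315 / 238.5330 = 1.3206 cm^2

Answer: 1.3206 cm^2


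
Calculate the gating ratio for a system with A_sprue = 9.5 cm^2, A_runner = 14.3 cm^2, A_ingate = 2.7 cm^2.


Sprue:Runner:Ingate = 1 : 14.3/9.5 : 2.7/9.5 = 1:1.51:0.28

Answer: 1:1.51:0.28


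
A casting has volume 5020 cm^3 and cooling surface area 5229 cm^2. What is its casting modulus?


Formula: Casting Modulus M = V / A
M = 5020 cm^3 / 5229 cm^2 = 0.9600 cm

Final answer: 0.9600 cm


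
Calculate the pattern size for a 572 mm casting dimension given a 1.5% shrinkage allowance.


Formula: L_pattern = L_casting * (1 + shrinkage_rate/100)
Shrinkage factor = 1 + 1.5/100 = 1.015
L_pattern = 572 mm * 1.015 = 580.5800 mm

Answer: 580.5800 mm


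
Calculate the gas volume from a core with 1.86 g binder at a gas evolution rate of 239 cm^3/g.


Formula: V_gas = W_binder * gas_evolution_rate
V = 1.86 g * 239 cm^3/g = 444.5400 cm^3

444.5400 cm^3


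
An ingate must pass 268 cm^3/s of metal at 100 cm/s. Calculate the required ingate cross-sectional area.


Formula: A_ingate = Q / v  (continuity equation)
A = 268 cm^3/s / 100 cm/s = 2.6800 cm^2

Answer: 2.6800 cm^2


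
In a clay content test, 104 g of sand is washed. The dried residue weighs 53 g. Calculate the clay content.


Formula: Clay% = (W_total - W_washed) / W_total * 100
Clay mass = 104 - 53 = 51 g
Clay% = 51 / 104 * 100 = 49.0385%

49.0385%


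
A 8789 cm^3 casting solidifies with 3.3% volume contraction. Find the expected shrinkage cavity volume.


Formula: V_shrink = V_casting * shrinkage_pct / 100
V_shrink = 8789 cm^3 * 3.3 / 100 = 290.0370 cm^3

Answer: 290.0370 cm^3


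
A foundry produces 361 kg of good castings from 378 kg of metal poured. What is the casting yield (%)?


Formula: Casting Yield = (W_good / W_total) * 100
Yield = (361 kg / 378 kg) * 100 = 95.5026%


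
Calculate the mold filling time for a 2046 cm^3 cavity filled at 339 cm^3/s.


Formula: t_fill = V_mold / Q_flow
t = 2046 cm^3 / 339 cm^3/s = 6.0354 s

Answer: 6.0354 s


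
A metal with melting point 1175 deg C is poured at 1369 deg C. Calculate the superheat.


Formula: Superheat = T_pour - T_melt
Superheat = 1369 - 1175 = 194 deg C

194 deg C


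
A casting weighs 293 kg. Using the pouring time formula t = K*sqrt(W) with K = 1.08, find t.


Formula: t = K * sqrt(W)
sqrt(W) = sqrt(293) = 17.11724
t = 1.08 * 17.11724 = 18.4866 s

18.4866 s


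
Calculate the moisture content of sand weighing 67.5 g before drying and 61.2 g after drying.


Formula: MC = (W_wet - W_dry) / W_wet * 100
Water mass = 67.5 - 61.2 = 6.3 g
MC = 6.3 / 67.5 * 100 = 9.3333%


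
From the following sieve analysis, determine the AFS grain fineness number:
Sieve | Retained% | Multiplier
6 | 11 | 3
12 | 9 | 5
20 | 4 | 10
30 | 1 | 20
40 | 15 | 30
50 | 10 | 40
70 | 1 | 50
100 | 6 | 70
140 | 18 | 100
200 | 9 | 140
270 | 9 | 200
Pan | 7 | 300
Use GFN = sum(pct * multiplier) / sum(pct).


Formula: GFN = sum(pct * multiplier) / sum(pct)
sum(pct * multiplier) = 8418
sum(pct) = 100
GFN = 8418 / 100 = 84.18

84.18


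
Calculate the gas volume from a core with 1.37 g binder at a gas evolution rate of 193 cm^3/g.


Formula: V_gas = W_binder * gas_evolution_rate
V = 1.37 g * 193 cm^3/g = 264.4100 cm^3

264.4100 cm^3


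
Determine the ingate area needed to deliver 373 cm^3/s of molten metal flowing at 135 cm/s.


Formula: A_ingate = Q / v  (continuity equation)
A = 373 cm^3/s / 135 cm/s = 2.7630 cm^2


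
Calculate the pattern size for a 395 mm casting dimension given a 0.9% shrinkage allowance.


Formula: L_pattern = L_casting * (1 + shrinkage_rate/100)
Shrinkage factor = 1 + 0.9/100 = 1.009
L_pattern = 395 mm * 1.009 = 398.5550 mm

Answer: 398.5550 mm


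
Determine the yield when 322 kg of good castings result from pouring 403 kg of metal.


Formula: Casting Yield = (W_good / W_total) * 100
Yield = (322 kg / 403 kg) * 100 = 79.9007%

Answer: 79.9007%


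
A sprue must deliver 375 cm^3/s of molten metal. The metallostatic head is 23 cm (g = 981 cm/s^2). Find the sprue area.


Formula: v = sqrt(2*g*h), A = Q/v
Velocity: v = sqrt(2 * 981 * 23) = sqrt(45126) = 212.4288 cm/s
Sprue area: A = Q / v = 375 / 212.4288 = 1.7653 cm^2

Answer: 1.7653 cm^2


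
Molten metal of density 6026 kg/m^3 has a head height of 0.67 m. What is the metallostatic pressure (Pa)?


Formula: P = rho * g * h
rho * g = 6026 * 9.81 = 59115.06 N/m^3
P = 59115.06 * 0.67 = 39607.0902 Pa

39607.0902 Pa


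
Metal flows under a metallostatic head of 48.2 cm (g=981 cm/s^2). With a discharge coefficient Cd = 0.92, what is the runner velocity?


Formula: v = Cd * sqrt(2 * g * h)  (Torricelli with discharge coefficient)
2*g*h = 2 * 981 * 48.2 = 94568.4 cm^2/s^2
sqrt(94568.4) = 307.51976 cm/s
v = 0.92 * 307.51976 = 282.9182 cm/s

282.9182 cm/s


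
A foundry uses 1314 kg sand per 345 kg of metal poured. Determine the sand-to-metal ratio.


Formula: Sand-to-Metal Ratio = W_sand / W_metal
Ratio = 1314 kg / 345 kg = 3.8087


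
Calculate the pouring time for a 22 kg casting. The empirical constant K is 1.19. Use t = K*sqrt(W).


Formula: t = K * sqrt(W)
sqrt(W) = sqrt(22) = 4.69042
t = 1.19 * 4.69042 = 5.5816 s

Final answer: 5.5816 s


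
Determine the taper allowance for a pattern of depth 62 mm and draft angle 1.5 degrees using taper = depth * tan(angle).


Formula: taper = depth * tan(draft_angle)
tan(1.5 deg) = 0.0261859
taper = 62 mm * 0.0261859 = 1.6235 mm


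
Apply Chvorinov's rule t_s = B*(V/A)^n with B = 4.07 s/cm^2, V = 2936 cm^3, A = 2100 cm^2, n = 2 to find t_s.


Formula: t_s = B * (V/A)^n  (Chvorinov's rule, n=2)
Modulus M = V/A = 2936/2100 = 1.398095 cm
M^2 = 1.398095^2 = 1.954670 cm^2
t_s = 4.07 * 1.954670 = 7.9555 s

Answer: 7.9555 s


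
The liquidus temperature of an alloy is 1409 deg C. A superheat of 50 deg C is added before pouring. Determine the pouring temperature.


Formula: T_pour = T_melt + Superheat
T_pour = 1409 + 50 = 1459 deg C

Final answer: 1459 deg C


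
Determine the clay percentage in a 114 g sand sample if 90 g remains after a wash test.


Formula: Clay% = (W_total - W_washed) / W_total * 100
Clay mass = 114 - 90 = 24 g
Clay% = 24 / 114 * 100 = 21.0526%

Answer: 21.0526%


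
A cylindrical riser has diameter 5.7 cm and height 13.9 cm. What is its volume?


Formula: V = pi * (D/2)^2 * H  (cylinder volume)
Radius = D/2 = 5.7/2 = 2.85 cm
V = pi * 2.85^2 * 13.9 = 354.6944 cm^3


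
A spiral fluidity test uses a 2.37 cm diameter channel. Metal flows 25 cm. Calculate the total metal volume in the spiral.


Formula: V = pi * (d/2)^2 * L  (cylinder volume)
Radius = 2.37/2 = 1.185 cm
V = pi * 1.185^2 * 25 = 110.2876 cm^3

Final answer: 110.2876 cm^3


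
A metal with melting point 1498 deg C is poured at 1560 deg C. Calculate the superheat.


Formula: Superheat = T_pour - T_melt
Superheat = 1560 - 1498 = 62 deg C

Answer: 62 deg C


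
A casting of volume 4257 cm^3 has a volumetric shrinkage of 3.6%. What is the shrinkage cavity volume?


Formula: V_shrink = V_casting * shrinkage_pct / 100
V_shrink = 4257 cm^3 * 3.6 / 100 = 153.2520 cm^3

Answer: 153.2520 cm^3


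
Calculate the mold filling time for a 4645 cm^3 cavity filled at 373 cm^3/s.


Formula: t_fill = V_mold / Q_flow
t = 4645 cm^3 / 373 cm^3/s = 12.4531 s

12.4531 s


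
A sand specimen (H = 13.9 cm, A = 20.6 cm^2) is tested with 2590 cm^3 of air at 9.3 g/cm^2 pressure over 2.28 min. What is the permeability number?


Formula: Permeability Number P = (V * H) / (p * A * t)
Numerator: V * H = 2590 * 13.9 = 36001.0
Denominator: p * A * t = 9.3 * 20.6 * 2.28 = 436.8024
P = 36001.0 / 436.8024 = 82.4194

Final answer: 82.4194


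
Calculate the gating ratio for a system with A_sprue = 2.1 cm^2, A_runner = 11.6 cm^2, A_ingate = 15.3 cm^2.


Sprue:Runner:Ingate = 1 : 11.6/2.1 : 15.3/2.1 = 1:5.52:7.29


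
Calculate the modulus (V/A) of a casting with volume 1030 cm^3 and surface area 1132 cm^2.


Formula: Casting Modulus M = V / A
M = 1030 cm^3 / 1132 cm^2 = 0.9099 cm


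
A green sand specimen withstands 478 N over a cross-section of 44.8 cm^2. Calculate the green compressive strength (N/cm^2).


Formula: Compressive Strength = Force / Area
Strength = 478 N / 44.8 cm^2 = 10.6696 N/cm^2


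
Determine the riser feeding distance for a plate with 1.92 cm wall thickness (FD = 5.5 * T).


Formula: FD = 5.5 * T  (riser feeding-distance rule)
FD = 5.5 * 1.92 cm = 10.5600 cm

10.5600 cm


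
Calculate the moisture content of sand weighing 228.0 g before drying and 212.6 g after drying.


Formula: MC = (W_wet - W_dry) / W_wet * 100
Water mass = 228.0 - 212.6 = 15.4 g
MC = 15.4 / 228.0 * 100 = 6.7544%

6.7544%


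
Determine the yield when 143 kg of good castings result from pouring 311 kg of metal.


Formula: Casting Yield = (W_good / W_total) * 100
Yield = (143 kg / 311 kg) * 100 = 45.9807%

Final answer: 45.9807%


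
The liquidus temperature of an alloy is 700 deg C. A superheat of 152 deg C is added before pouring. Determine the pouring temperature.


Formula: T_pour = T_melt + Superheat
T_pour = 700 + 152 = 852 deg C

Final answer: 852 deg C
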